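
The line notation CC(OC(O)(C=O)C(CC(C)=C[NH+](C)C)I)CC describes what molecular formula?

C13H25INO3+

Heavy atoms from the SMILES: 13 C, 1 I, 1 N, 3 O.
Implicit hydrogens by atom environment:
  5 × C: 3 H each → 15
  4 × C: 1 H each → 4
  2 × C: 2 H each → 4
  2 × C: no H
  2 × O: no H
  1 × I: no H
  1 × N (charge +1): 1 H
  1 × O: 1 H
  Total hydrogens = 25.
Net charge +1.
Molecular formula: C13H25INO3+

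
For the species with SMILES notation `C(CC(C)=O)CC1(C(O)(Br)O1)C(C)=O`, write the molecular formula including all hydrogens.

C9H13BrO4

Heavy atoms from the SMILES: 1 Br, 9 C, 4 O.
Implicit hydrogens by atom environment:
  4 × C: no H
  3 × C: 2 H each → 6
  3 × O: no H
  2 × C: 3 H each → 6
  1 × Br: no H
  1 × O: 1 H
  Total hydrogens = 13.
Molecular formula: C9H13BrO4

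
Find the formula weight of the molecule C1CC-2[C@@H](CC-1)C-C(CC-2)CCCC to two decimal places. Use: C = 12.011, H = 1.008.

194.36

Molecular formula: C14H26.
M = 14×12.011 + 26×1.008 = 194.36 g/mol.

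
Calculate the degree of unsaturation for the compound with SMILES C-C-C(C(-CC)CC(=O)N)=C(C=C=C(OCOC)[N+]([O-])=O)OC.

5

Molecular formula from the SMILES: C15H24N2O6.
DoU = (2C + 2 + N − H − X)/2 = (2·15 + 2 + 2 − 24 − 0)/2 = 10/2 = 5.
(Structurally: 0 ring(s) + 5 π bond(s) = 5.)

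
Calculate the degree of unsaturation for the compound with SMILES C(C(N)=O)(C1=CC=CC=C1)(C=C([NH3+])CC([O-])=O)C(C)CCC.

Molecular formula from the SMILES: C17H24N2O3.
DoU = (2C + 2 + N − H − X)/2 = (2·17 + 2 + 2 − 24 − 0)/2 = 14/2 = 7.
(Structurally: 1 ring(s) + 6 π bond(s) = 7.)

7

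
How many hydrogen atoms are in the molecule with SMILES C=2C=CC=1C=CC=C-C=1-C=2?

Hydrogens are implicit in SMILES; fill each atom to its normal valence:
  8 × C (aromatic): 1 H each → 8
  2 × C (aromatic): no H
  Total hydrogens = 8.

8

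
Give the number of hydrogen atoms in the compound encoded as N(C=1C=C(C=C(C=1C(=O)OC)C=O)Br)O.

Hydrogens are implicit in SMILES; fill each atom to its normal valence:
  4 × C (aromatic): no H
  3 × O: no H
  2 × C (aromatic): 1 H each → 2
  1 × Br: no H
  1 × C: 3 H
  1 × C: 1 H
  1 × C: no H
  1 × N: 1 H
  1 × O: 1 H
  Total hydrogens = 8.

8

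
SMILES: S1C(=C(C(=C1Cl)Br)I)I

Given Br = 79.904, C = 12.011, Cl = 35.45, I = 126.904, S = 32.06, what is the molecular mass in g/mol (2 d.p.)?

449.27

Molecular formula: C4BrClI2S.
M = 1×79.904 + 4×12.011 + 1×35.45 + 2×126.904 + 1×32.06 = 449.27 g/mol.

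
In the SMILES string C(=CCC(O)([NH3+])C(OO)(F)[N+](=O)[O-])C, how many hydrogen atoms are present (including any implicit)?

12

Hydrogens are implicit in SMILES; fill each atom to its normal valence:
  2 × C: 1 H each → 2
  2 × C: no H
  2 × O: 1 H each → 2
  2 × O: no H
  1 × C: 3 H
  1 × C: 2 H
  1 × F: no H
  1 × N (charge +1): 3 H
  1 × N (charge +1): no H
  1 × O (charge -1): no H
  Total hydrogens = 12.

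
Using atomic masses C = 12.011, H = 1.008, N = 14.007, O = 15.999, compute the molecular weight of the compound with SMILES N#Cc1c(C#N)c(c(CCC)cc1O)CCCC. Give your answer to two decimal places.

Molecular formula: C15H18N2O.
M = 15×12.011 + 18×1.008 + 2×14.007 + 1×15.999 = 242.32 g/mol.

242.32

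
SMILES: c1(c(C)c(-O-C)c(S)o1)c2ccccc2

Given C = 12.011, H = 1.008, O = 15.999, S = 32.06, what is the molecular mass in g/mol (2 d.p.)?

Molecular formula: C12H12O2S.
M = 12×12.011 + 12×1.008 + 2×15.999 + 1×32.06 = 220.29 g/mol.

220.29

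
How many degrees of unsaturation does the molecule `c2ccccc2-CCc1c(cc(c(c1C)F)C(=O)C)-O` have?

Molecular formula from the SMILES: C17H17FO2.
DoU = (2C + 2 + N − H − X)/2 = (2·17 + 2 + 0 − 17 − 1)/2 = 18/2 = 9.
(Structurally: 2 ring(s) + 7 π bond(s) = 9.)

9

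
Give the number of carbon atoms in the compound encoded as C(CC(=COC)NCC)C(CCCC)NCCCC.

16

The symbol for carbon appears 16 times in the SMILES.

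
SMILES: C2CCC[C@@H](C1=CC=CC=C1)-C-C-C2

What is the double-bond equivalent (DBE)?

5

Molecular formula from the SMILES: C14H20.
DoU = (2C + 2 + N − H − X)/2 = (2·14 + 2 + 0 − 20 − 0)/2 = 10/2 = 5.
(Structurally: 2 ring(s) + 3 π bond(s) = 5.)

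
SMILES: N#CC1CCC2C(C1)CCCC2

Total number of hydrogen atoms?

17

Hydrogens are implicit in SMILES; fill each atom to its normal valence:
  7 × C: 2 H each → 14
  3 × C: 1 H each → 3
  1 × C: no H
  1 × N: no H
  Total hydrogens = 17.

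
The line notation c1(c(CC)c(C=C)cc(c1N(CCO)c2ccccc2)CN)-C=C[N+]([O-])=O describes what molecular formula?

C21H25N3O3

Heavy atoms from the SMILES: 21 C, 3 N, 3 O.
Implicit hydrogens by atom environment:
  6 × C (aromatic): 1 H each → 6
  6 × C (aromatic): no H
  5 × C: 2 H each → 10
  3 × C: 1 H each → 3
  1 × C: 3 H
  1 × N: 2 H
  1 × N: no H
  1 × N (charge +1): no H
  1 × O: 1 H
  1 × O: no H
  1 × O (charge -1): no H
  Total hydrogens = 25.
Molecular formula: C21H25N3O3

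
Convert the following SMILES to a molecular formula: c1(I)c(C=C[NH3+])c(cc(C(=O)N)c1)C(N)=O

C10H11IN3O2+

Heavy atoms from the SMILES: 10 C, 1 I, 3 N, 2 O.
Implicit hydrogens by atom environment:
  4 × C (aromatic): no H
  2 × C (aromatic): 1 H each → 2
  2 × C: 1 H each → 2
  2 × C: no H
  2 × N: 2 H each → 4
  2 × O: no H
  1 × I: no H
  1 × N (charge +1): 3 H
  Total hydrogens = 11.
Net charge +1.
Molecular formula: C10H11IN3O2+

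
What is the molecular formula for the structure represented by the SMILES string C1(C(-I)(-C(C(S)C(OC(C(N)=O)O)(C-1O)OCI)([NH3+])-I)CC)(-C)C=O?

Heavy atoms from the SMILES: 13 C, 3 I, 2 N, 6 O, 1 S.
Implicit hydrogens by atom environment:
  5 × C: no H
  4 × C: 1 H each → 4
  4 × O: no H
  3 × I: no H
  2 × C: 3 H each → 6
  2 × C: 2 H each → 4
  2 × O: 1 H each → 2
  1 × N (charge +1): 3 H
  1 × N: 2 H
  1 × S: 1 H
  Total hydrogens = 22.
Net charge +1.
Molecular formula: C13H22I3N2O6S+

C13H22I3N2O6S+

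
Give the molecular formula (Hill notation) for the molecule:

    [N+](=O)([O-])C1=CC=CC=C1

C6H5NO2

Heavy atoms from the SMILES: 6 C, 1 N, 2 O.
Implicit hydrogens by atom environment:
  5 × C (aromatic): 1 H each → 5
  1 × C (aromatic): no H
  1 × N (charge +1): no H
  1 × O: no H
  1 × O (charge -1): no H
  Total hydrogens = 5.
Molecular formula: C6H5NO2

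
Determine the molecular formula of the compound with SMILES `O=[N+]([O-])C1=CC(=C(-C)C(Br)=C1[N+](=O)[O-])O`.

Heavy atoms from the SMILES: 1 Br, 7 C, 2 N, 5 O.
Implicit hydrogens by atom environment:
  5 × C (aromatic): no H
  2 × N (charge +1): no H
  2 × O: no H
  2 × O (charge -1): no H
  1 × Br: no H
  1 × C: 3 H
  1 × C (aromatic): 1 H
  1 × O: 1 H
  Total hydrogens = 5.
Molecular formula: C7H5BrN2O5

C7H5BrN2O5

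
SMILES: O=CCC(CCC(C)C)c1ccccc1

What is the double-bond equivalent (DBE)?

Molecular formula from the SMILES: C14H20O.
DoU = (2C + 2 + N − H − X)/2 = (2·14 + 2 + 0 − 20 − 0)/2 = 10/2 = 5.
(Structurally: 1 ring(s) + 4 π bond(s) = 5.)

5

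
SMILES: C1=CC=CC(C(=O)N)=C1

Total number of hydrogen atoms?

7

Hydrogens are implicit in SMILES; fill each atom to its normal valence:
  5 × C (aromatic): 1 H each → 5
  1 × C (aromatic): no H
  1 × C: no H
  1 × N: 2 H
  1 × O: no H
  Total hydrogens = 7.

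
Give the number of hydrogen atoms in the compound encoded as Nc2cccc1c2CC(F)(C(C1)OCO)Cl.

13

Hydrogens are implicit in SMILES; fill each atom to its normal valence:
  3 × C: 2 H each → 6
  3 × C (aromatic): 1 H each → 3
  3 × C (aromatic): no H
  1 × C: 1 H
  1 × C: no H
  1 × Cl: no H
  1 × F: no H
  1 × N: 2 H
  1 × O: 1 H
  1 × O: no H
  Total hydrogens = 13.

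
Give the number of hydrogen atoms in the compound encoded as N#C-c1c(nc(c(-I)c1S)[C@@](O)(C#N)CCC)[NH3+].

Hydrogens are implicit in SMILES; fill each atom to its normal valence:
  5 × C (aromatic): no H
  3 × C: no H
  2 × C: 2 H each → 4
  2 × N: no H
  1 × C: 3 H
  1 × I: no H
  1 × N (charge +1): 3 H
  1 × N (aromatic): no H
  1 × O: 1 H
  1 × S: 1 H
  Total hydrogens = 12.

12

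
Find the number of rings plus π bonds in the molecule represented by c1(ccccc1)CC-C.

Molecular formula from the SMILES: C9H12.
DoU = (2C + 2 + N − H − X)/2 = (2·9 + 2 + 0 − 12 − 0)/2 = 8/2 = 4.
(Structurally: 1 ring(s) + 3 π bond(s) = 4.)

4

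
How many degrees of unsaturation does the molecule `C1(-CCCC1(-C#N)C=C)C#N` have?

6

Molecular formula from the SMILES: C9H10N2.
DoU = (2C + 2 + N − H − X)/2 = (2·9 + 2 + 2 − 10 − 0)/2 = 12/2 = 6.
(Structurally: 1 ring(s) + 5 π bond(s) = 6.)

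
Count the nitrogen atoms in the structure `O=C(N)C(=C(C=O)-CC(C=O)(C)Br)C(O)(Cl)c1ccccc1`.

The symbol for nitrogen appears 1 time in the SMILES.

1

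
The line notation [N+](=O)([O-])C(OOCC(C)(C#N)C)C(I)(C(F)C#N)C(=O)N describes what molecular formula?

Heavy atoms from the SMILES: 10 C, 1 F, 1 I, 4 N, 5 O.
Implicit hydrogens by atom environment:
  5 × C: no H
  4 × O: no H
  2 × C: 3 H each → 6
  2 × C: 1 H each → 2
  2 × N: no H
  1 × C: 2 H
  1 × F: no H
  1 × I: no H
  1 × N: 2 H
  1 × N (charge +1): no H
  1 × O (charge -1): no H
  Total hydrogens = 12.
Molecular formula: C10H12FIN4O5

C10H12FIN4O5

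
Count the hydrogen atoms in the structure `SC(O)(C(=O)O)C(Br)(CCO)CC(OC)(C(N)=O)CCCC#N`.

Hydrogens are implicit in SMILES; fill each atom to its normal valence:
  6 × C: 2 H each → 12
  6 × C: no H
  3 × O: 1 H each → 3
  3 × O: no H
  1 × Br: no H
  1 × C: 3 H
  1 × N: 2 H
  1 × N: no H
  1 × S: 1 H
  Total hydrogens = 21.

21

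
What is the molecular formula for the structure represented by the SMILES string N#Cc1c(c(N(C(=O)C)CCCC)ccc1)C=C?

Heavy atoms from the SMILES: 15 C, 2 N, 1 O.
Implicit hydrogens by atom environment:
  4 × C: 2 H each → 8
  3 × C (aromatic): 1 H each → 3
  3 × C (aromatic): no H
  2 × C: 3 H each → 6
  2 × C: no H
  2 × N: no H
  1 × C: 1 H
  1 × O: no H
  Total hydrogens = 18.
Molecular formula: C15H18N2O

C15H18N2O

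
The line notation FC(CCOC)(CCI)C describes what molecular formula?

C7H14FIO

Heavy atoms from the SMILES: 7 C, 1 F, 1 I, 1 O.
Implicit hydrogens by atom environment:
  4 × C: 2 H each → 8
  2 × C: 3 H each → 6
  1 × C: no H
  1 × F: no H
  1 × I: no H
  1 × O: no H
  Total hydrogens = 14.
Molecular formula: C7H14FIO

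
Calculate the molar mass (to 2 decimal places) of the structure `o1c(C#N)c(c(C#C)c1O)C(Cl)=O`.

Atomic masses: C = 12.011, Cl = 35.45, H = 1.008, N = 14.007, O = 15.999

Molecular formula: C8H2ClNO3.
M = 8×12.011 + 1×35.45 + 2×1.008 + 1×14.007 + 3×15.999 = 195.56 g/mol.

195.56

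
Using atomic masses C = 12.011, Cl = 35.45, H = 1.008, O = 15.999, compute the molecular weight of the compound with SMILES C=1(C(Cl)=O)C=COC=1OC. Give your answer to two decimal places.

160.55

Molecular formula: C6H5ClO3.
M = 6×12.011 + 1×35.45 + 5×1.008 + 3×15.999 = 160.55 g/mol.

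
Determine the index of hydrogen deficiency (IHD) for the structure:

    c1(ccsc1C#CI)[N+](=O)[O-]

Molecular formula from the SMILES: C6H2INO2S.
DoU = (2C + 2 + N − H − X)/2 = (2·6 + 2 + 1 − 2 − 1)/2 = 12/2 = 6.
(Structurally: 1 ring(s) + 5 π bond(s) = 6.)

6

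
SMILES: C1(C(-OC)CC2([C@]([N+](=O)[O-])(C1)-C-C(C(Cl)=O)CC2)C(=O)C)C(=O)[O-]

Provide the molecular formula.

C15H19ClNO7-

Heavy atoms from the SMILES: 15 C, 1 Cl, 1 N, 7 O.
Implicit hydrogens by atom environment:
  5 × C: 2 H each → 10
  5 × C: no H
  5 × O: no H
  3 × C: 1 H each → 3
  2 × C: 3 H each → 6
  2 × O (charge -1): no H
  1 × Cl: no H
  1 × N (charge +1): no H
  Total hydrogens = 19.
Net charge -1.
Molecular formula: C15H19ClNO7-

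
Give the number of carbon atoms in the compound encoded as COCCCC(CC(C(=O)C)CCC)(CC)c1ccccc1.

20

The symbol for carbon appears 20 times in the SMILES. Lowercase c denotes aromatic carbon and counts toward C.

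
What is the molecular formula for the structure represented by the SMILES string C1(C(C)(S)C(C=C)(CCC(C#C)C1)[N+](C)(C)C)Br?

Heavy atoms from the SMILES: 1 Br, 15 C, 1 N, 1 S.
Implicit hydrogens by atom environment:
  4 × C: 3 H each → 12
  4 × C: 2 H each → 8
  4 × C: 1 H each → 4
  3 × C: no H
  1 × Br: no H
  1 × N (charge +1): no H
  1 × S: 1 H
  Total hydrogens = 25.
Net charge +1.
Molecular formula: C15H25BrNS+

C15H25BrNS+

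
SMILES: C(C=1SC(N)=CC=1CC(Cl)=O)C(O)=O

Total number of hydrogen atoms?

8

Hydrogens are implicit in SMILES; fill each atom to its normal valence:
  3 × C (aromatic): no H
  2 × C: 2 H each → 4
  2 × C: no H
  2 × O: no H
  1 × C (aromatic): 1 H
  1 × Cl: no H
  1 × N: 2 H
  1 × O: 1 H
  1 × S (aromatic): no H
  Total hydrogens = 8.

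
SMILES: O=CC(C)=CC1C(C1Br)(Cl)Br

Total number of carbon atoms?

The symbol for carbon appears 7 times in the SMILES. (Cl is a single chlorine, not C + l.)

7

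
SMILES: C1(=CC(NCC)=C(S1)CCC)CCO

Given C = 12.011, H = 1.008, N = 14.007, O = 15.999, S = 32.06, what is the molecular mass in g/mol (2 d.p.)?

Molecular formula: C11H19NOS.
M = 11×12.011 + 19×1.008 + 1×14.007 + 1×15.999 + 1×32.06 = 213.34 g/mol.

213.34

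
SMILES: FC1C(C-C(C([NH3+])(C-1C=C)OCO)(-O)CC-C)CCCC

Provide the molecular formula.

C16H31FNO3+

Heavy atoms from the SMILES: 16 C, 1 F, 1 N, 3 O.
Implicit hydrogens by atom environment:
  8 × C: 2 H each → 16
  4 × C: 1 H each → 4
  2 × C: 3 H each → 6
  2 × C: no H
  2 × O: 1 H each → 2
  1 × F: no H
  1 × N (charge +1): 3 H
  1 × O: no H
  Total hydrogens = 31.
Net charge +1.
Molecular formula: C16H31FNO3+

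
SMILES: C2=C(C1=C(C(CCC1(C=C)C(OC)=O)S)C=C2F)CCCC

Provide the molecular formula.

Heavy atoms from the SMILES: 18 C, 1 F, 2 O, 1 S.
Implicit hydrogens by atom environment:
  6 × C: 2 H each → 12
  4 × C (aromatic): no H
  2 × C: 3 H each → 6
  2 × C (aromatic): 1 H each → 2
  2 × C: 1 H each → 2
  2 × C: no H
  2 × O: no H
  1 × F: no H
  1 × S: 1 H
  Total hydrogens = 23.
Molecular formula: C18H23FO2S

C18H23FO2S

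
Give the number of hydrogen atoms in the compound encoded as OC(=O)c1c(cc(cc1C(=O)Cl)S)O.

Hydrogens are implicit in SMILES; fill each atom to its normal valence:
  4 × C (aromatic): no H
  2 × C (aromatic): 1 H each → 2
  2 × C: no H
  2 × O: 1 H each → 2
  2 × O: no H
  1 × Cl: no H
  1 × S: 1 H
  Total hydrogens = 5.

5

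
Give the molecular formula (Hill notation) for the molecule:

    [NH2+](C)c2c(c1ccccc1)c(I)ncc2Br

C12H11BrIN2+

Heavy atoms from the SMILES: 1 Br, 12 C, 1 I, 2 N.
Implicit hydrogens by atom environment:
  6 × C (aromatic): 1 H each → 6
  5 × C (aromatic): no H
  1 × Br: no H
  1 × C: 3 H
  1 × I: no H
  1 × N (charge +1): 2 H
  1 × N (aromatic): no H
  Total hydrogens = 11.
Net charge +1.
Molecular formula: C12H11BrIN2+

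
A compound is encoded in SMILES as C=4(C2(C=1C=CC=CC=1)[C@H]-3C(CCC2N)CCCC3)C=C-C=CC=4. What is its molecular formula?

C22H27N

Heavy atoms from the SMILES: 22 C, 1 N.
Implicit hydrogens by atom environment:
  10 × C (aromatic): 1 H each → 10
  6 × C: 2 H each → 12
  3 × C: 1 H each → 3
  2 × C (aromatic): no H
  1 × C: no H
  1 × N: 2 H
  Total hydrogens = 27.
Molecular formula: C22H27N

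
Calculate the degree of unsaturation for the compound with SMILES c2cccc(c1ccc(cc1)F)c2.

Molecular formula from the SMILES: C12H9F.
DoU = (2C + 2 + N − H − X)/2 = (2·12 + 2 + 0 − 9 − 1)/2 = 16/2 = 8.
(Structurally: 2 ring(s) + 6 π bond(s) = 8.)

8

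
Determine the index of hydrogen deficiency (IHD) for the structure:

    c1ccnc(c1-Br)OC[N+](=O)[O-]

5

Molecular formula from the SMILES: C6H5BrN2O3.
DoU = (2C + 2 + N − H − X)/2 = (2·6 + 2 + 2 − 5 − 1)/2 = 10/2 = 5.
(Structurally: 1 ring(s) + 4 π bond(s) = 5.)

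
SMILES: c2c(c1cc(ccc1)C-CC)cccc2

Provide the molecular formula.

C15H16

Heavy atoms from the SMILES: 15 C.
Implicit hydrogens by atom environment:
  9 × C (aromatic): 1 H each → 9
  3 × C (aromatic): no H
  2 × C: 2 H each → 4
  1 × C: 3 H
  Total hydrogens = 16.
Molecular formula: C15H16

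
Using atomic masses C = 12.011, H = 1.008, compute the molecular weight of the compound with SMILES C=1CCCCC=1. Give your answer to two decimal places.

Molecular formula: C6H10.
M = 6×12.011 + 10×1.008 = 82.15 g/mol.

82.15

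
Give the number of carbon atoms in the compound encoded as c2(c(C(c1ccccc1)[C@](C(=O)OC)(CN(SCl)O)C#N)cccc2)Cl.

18

The symbol for carbon appears 18 times in the SMILES. Lowercase c denotes aromatic carbon and counts toward C.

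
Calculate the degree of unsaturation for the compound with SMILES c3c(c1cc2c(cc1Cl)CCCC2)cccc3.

9

Molecular formula from the SMILES: C16H15Cl.
DoU = (2C + 2 + N − H − X)/2 = (2·16 + 2 + 0 − 15 − 1)/2 = 18/2 = 9.
(Structurally: 3 ring(s) + 6 π bond(s) = 9.)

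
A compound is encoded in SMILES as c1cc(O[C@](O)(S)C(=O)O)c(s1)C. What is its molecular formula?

C7H8O4S2

Heavy atoms from the SMILES: 7 C, 4 O, 2 S.
Implicit hydrogens by atom environment:
  2 × C (aromatic): 1 H each → 2
  2 × C (aromatic): no H
  2 × C: no H
  2 × O: 1 H each → 2
  2 × O: no H
  1 × C: 3 H
  1 × S: 1 H
  1 × S (aromatic): no H
  Total hydrogens = 8.
Molecular formula: C7H8O4S2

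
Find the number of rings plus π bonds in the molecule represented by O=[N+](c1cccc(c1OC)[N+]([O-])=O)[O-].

6

Molecular formula from the SMILES: C7H6N2O5.
DoU = (2C + 2 + N − H − X)/2 = (2·7 + 2 + 2 − 6 − 0)/2 = 12/2 = 6.
(Structurally: 1 ring(s) + 5 π bond(s) = 6.)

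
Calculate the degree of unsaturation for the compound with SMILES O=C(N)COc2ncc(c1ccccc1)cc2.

9

Molecular formula from the SMILES: C13H12N2O2.
DoU = (2C + 2 + N − H − X)/2 = (2·13 + 2 + 2 − 12 − 0)/2 = 18/2 = 9.
(Structurally: 2 ring(s) + 7 π bond(s) = 9.)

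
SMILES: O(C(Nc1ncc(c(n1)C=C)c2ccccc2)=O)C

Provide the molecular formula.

C14H13N3O2

Heavy atoms from the SMILES: 14 C, 3 N, 2 O.
Implicit hydrogens by atom environment:
  6 × C (aromatic): 1 H each → 6
  4 × C (aromatic): no H
  2 × N (aromatic): no H
  2 × O: no H
  1 × C: 3 H
  1 × C: 2 H
  1 × C: 1 H
  1 × C: no H
  1 × N: 1 H
  Total hydrogens = 13.
Molecular formula: C14H13N3O2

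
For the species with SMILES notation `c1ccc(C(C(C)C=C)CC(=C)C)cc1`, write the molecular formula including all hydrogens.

C15H20

Heavy atoms from the SMILES: 15 C.
Implicit hydrogens by atom environment:
  5 × C (aromatic): 1 H each → 5
  3 × C: 2 H each → 6
  3 × C: 1 H each → 3
  2 × C: 3 H each → 6
  1 × C: no H
  1 × C (aromatic): no H
  Total hydrogens = 20.
Molecular formula: C15H20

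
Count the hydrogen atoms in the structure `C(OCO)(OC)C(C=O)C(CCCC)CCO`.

24

Hydrogens are implicit in SMILES; fill each atom to its normal valence:
  6 × C: 2 H each → 12
  4 × C: 1 H each → 4
  3 × O: no H
  2 × C: 3 H each → 6
  2 × O: 1 H each → 2
  Total hydrogens = 24.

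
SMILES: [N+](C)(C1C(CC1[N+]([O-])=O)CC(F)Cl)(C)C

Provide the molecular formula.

Heavy atoms from the SMILES: 9 C, 1 Cl, 1 F, 2 N, 2 O.
Implicit hydrogens by atom environment:
  4 × C: 1 H each → 4
  3 × C: 3 H each → 9
  2 × C: 2 H each → 4
  2 × N (charge +1): no H
  1 × Cl: no H
  1 × F: no H
  1 × O: no H
  1 × O (charge -1): no H
  Total hydrogens = 17.
Net charge +1.
Molecular formula: C9H17ClFN2O2+

C9H17ClFN2O2+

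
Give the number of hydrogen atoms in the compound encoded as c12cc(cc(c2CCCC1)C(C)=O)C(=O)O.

14

Hydrogens are implicit in SMILES; fill each atom to its normal valence:
  4 × C: 2 H each → 8
  4 × C (aromatic): no H
  2 × C (aromatic): 1 H each → 2
  2 × C: no H
  2 × O: no H
  1 × C: 3 H
  1 × O: 1 H
  Total hydrogens = 14.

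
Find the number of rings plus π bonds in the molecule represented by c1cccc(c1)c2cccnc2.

8

Molecular formula from the SMILES: C11H9N.
DoU = (2C + 2 + N − H − X)/2 = (2·11 + 2 + 1 − 9 − 0)/2 = 16/2 = 8.
(Structurally: 2 ring(s) + 6 π bond(s) = 8.)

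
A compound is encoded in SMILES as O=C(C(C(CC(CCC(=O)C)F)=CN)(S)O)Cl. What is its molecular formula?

Heavy atoms from the SMILES: 10 C, 1 Cl, 1 F, 1 N, 3 O, 1 S.
Implicit hydrogens by atom environment:
  4 × C: no H
  3 × C: 2 H each → 6
  2 × C: 1 H each → 2
  2 × O: no H
  1 × C: 3 H
  1 × Cl: no H
  1 × F: no H
  1 × N: 2 H
  1 × O: 1 H
  1 × S: 1 H
  Total hydrogens = 15.
Molecular formula: C10H15ClFNO3S

C10H15ClFNO3S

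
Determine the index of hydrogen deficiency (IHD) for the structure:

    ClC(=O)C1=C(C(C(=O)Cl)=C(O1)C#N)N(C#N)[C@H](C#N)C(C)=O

Molecular formula from the SMILES: C12H4Cl2N4O4.
DoU = (2C + 2 + N − H − X)/2 = (2·12 + 2 + 4 − 4 − 2)/2 = 24/2 = 12.
(Structurally: 1 ring(s) + 11 π bond(s) = 12.)

12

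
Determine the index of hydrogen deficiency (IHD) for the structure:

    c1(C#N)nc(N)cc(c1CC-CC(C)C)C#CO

8

Molecular formula from the SMILES: C14H17N3O.
DoU = (2C + 2 + N − H − X)/2 = (2·14 + 2 + 3 − 17 − 0)/2 = 16/2 = 8.
(Structurally: 1 ring(s) + 7 π bond(s) = 8.)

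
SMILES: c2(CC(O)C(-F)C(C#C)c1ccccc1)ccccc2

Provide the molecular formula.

C18H17FO

Heavy atoms from the SMILES: 18 C, 1 F, 1 O.
Implicit hydrogens by atom environment:
  10 × C (aromatic): 1 H each → 10
  4 × C: 1 H each → 4
  2 × C (aromatic): no H
  1 × C: 2 H
  1 × C: no H
  1 × F: no H
  1 × O: 1 H
  Total hydrogens = 17.
Molecular formula: C18H17FO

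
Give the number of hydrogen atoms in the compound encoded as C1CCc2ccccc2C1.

Hydrogens are implicit in SMILES; fill each atom to its normal valence:
  4 × C: 2 H each → 8
  4 × C (aromatic): 1 H each → 4
  2 × C (aromatic): no H
  Total hydrogens = 12.

12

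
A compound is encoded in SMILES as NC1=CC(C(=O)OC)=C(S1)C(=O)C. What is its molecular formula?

Heavy atoms from the SMILES: 8 C, 1 N, 3 O, 1 S.
Implicit hydrogens by atom environment:
  3 × C (aromatic): no H
  3 × O: no H
  2 × C: 3 H each → 6
  2 × C: no H
  1 × C (aromatic): 1 H
  1 × N: 2 H
  1 × S (aromatic): no H
  Total hydrogens = 9.
Molecular formula: C8H9NO3S

C8H9NO3S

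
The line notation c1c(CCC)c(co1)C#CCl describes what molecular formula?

Heavy atoms from the SMILES: 9 C, 1 Cl, 1 O.
Implicit hydrogens by atom environment:
  2 × C: 2 H each → 4
  2 × C (aromatic): 1 H each → 2
  2 × C (aromatic): no H
  2 × C: no H
  1 × C: 3 H
  1 × Cl: no H
  1 × O (aromatic): no H
  Total hydrogens = 9.
Molecular formula: C9H9ClO

C9H9ClO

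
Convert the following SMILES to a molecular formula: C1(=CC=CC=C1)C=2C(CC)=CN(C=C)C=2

C14H15N

Heavy atoms from the SMILES: 14 C, 1 N.
Implicit hydrogens by atom environment:
  7 × C (aromatic): 1 H each → 7
  3 × C (aromatic): no H
  2 × C: 2 H each → 4
  1 × C: 3 H
  1 × C: 1 H
  1 × N (aromatic): no H
  Total hydrogens = 15.
Molecular formula: C14H15N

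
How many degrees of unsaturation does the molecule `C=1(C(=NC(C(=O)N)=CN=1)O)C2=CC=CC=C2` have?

Molecular formula from the SMILES: C11H9N3O2.
DoU = (2C + 2 + N − H − X)/2 = (2·11 + 2 + 3 − 9 − 0)/2 = 18/2 = 9.
(Structurally: 2 ring(s) + 7 π bond(s) = 9.)

9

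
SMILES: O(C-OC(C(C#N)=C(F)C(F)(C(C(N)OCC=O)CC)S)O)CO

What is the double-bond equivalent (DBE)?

4

Molecular formula from the SMILES: C13H20F2N2O6S.
DoU = (2C + 2 + N − H − X)/2 = (2·13 + 2 + 2 − 20 − 2)/2 = 8/2 = 4.
(Structurally: 0 ring(s) + 4 π bond(s) = 4.)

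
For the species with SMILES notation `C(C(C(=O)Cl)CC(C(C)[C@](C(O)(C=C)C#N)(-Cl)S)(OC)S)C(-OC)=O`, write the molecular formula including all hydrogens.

C15H21Cl2NO5S2

Heavy atoms from the SMILES: 15 C, 2 Cl, 1 N, 5 O, 2 S.
Implicit hydrogens by atom environment:
  6 × C: no H
  4 × O: no H
  3 × C: 3 H each → 9
  3 × C: 2 H each → 6
  3 × C: 1 H each → 3
  2 × Cl: no H
  2 × S: 1 H each → 2
  1 × N: no H
  1 × O: 1 H
  Total hydrogens = 21.
Molecular formula: C15H21Cl2NO5S2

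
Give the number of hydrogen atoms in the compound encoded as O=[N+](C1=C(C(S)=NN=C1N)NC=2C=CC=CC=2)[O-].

Hydrogens are implicit in SMILES; fill each atom to its normal valence:
  5 × C (aromatic): 1 H each → 5
  5 × C (aromatic): no H
  2 × N (aromatic): no H
  1 × N: 2 H
  1 × N: 1 H
  1 × N (charge +1): no H
  1 × O: no H
  1 × O (charge -1): no H
  1 × S: 1 H
  Total hydrogens = 9.

9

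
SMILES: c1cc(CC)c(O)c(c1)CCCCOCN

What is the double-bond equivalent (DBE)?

4

Molecular formula from the SMILES: C13H21NO2.
DoU = (2C + 2 + N − H − X)/2 = (2·13 + 2 + 1 − 21 − 0)/2 = 8/2 = 4.
(Structurally: 1 ring(s) + 3 π bond(s) = 4.)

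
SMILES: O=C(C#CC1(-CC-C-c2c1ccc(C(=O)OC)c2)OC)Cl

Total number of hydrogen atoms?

Hydrogens are implicit in SMILES; fill each atom to its normal valence:
  5 × C: no H
  4 × O: no H
  3 × C: 2 H each → 6
  3 × C (aromatic): 1 H each → 3
  3 × C (aromatic): no H
  2 × C: 3 H each → 6
  1 × Cl: no H
  Total hydrogens = 15.

15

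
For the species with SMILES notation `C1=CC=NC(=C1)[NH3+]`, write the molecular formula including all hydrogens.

Heavy atoms from the SMILES: 5 C, 2 N.
Implicit hydrogens by atom environment:
  4 × C (aromatic): 1 H each → 4
  1 × C (aromatic): no H
  1 × N (charge +1): 3 H
  1 × N (aromatic): no H
  Total hydrogens = 7.
Net charge +1.
Molecular formula: C5H7N2+

C5H7N2+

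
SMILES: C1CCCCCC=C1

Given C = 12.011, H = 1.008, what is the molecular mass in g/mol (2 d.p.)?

Molecular formula: C8H14.
M = 8×12.011 + 14×1.008 = 110.20 g/mol.

110.20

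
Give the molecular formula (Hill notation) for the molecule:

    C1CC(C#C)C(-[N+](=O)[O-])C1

Heavy atoms from the SMILES: 7 C, 1 N, 2 O.
Implicit hydrogens by atom environment:
  3 × C: 2 H each → 6
  3 × C: 1 H each → 3
  1 × C: no H
  1 × N (charge +1): no H
  1 × O: no H
  1 × O (charge -1): no H
  Total hydrogens = 9.
Molecular formula: C7H9NO2

C7H9NO2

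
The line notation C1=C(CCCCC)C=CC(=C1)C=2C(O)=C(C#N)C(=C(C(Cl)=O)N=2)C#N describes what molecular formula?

C19H16ClN3O2

Heavy atoms from the SMILES: 19 C, 1 Cl, 3 N, 2 O.
Implicit hydrogens by atom environment:
  7 × C (aromatic): no H
  4 × C: 2 H each → 8
  4 × C (aromatic): 1 H each → 4
  3 × C: no H
  2 × N: no H
  1 × C: 3 H
  1 × Cl: no H
  1 × N (aromatic): no H
  1 × O: 1 H
  1 × O: no H
  Total hydrogens = 16.
Molecular formula: C19H16ClN3O2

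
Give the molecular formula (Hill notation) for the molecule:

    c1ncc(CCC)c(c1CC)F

C10H14FN

Heavy atoms from the SMILES: 10 C, 1 F, 1 N.
Implicit hydrogens by atom environment:
  3 × C: 2 H each → 6
  3 × C (aromatic): no H
  2 × C: 3 H each → 6
  2 × C (aromatic): 1 H each → 2
  1 × F: no H
  1 × N (aromatic): no H
  Total hydrogens = 14.
Molecular formula: C10H14FN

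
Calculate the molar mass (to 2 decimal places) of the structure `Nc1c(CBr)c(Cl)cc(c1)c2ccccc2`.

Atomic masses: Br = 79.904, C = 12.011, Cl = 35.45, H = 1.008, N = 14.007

Molecular formula: C13H11BrClN.
M = 1×79.904 + 13×12.011 + 1×35.45 + 11×1.008 + 1×14.007 = 296.59 g/mol.

296.59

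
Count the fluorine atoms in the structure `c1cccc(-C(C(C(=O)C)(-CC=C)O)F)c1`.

1

The symbol for fluorine appears 1 time in the SMILES.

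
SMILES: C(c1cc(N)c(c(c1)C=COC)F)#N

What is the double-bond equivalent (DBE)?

Molecular formula from the SMILES: C10H9FN2O.
DoU = (2C + 2 + N − H − X)/2 = (2·10 + 2 + 2 − 9 − 1)/2 = 14/2 = 7.
(Structurally: 1 ring(s) + 6 π bond(s) = 7.)

7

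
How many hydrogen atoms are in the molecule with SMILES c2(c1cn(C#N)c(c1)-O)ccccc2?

8

Hydrogens are implicit in SMILES; fill each atom to its normal valence:
  7 × C (aromatic): 1 H each → 7
  3 × C (aromatic): no H
  1 × C: no H
  1 × N (aromatic): no H
  1 × N: no H
  1 × O: 1 H
  Total hydrogens = 8.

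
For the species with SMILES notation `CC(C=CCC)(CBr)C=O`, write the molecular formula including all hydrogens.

Heavy atoms from the SMILES: 1 Br, 8 C, 1 O.
Implicit hydrogens by atom environment:
  3 × C: 1 H each → 3
  2 × C: 3 H each → 6
  2 × C: 2 H each → 4
  1 × Br: no H
  1 × C: no H
  1 × O: no H
  Total hydrogens = 13.
Molecular formula: C8H13BrO

C8H13BrO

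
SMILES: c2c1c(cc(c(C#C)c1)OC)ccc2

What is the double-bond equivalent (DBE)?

Molecular formula from the SMILES: C13H10O.
DoU = (2C + 2 + N − H − X)/2 = (2·13 + 2 + 0 − 10 − 0)/2 = 18/2 = 9.
(Structurally: 2 ring(s) + 7 π bond(s) = 9.)

9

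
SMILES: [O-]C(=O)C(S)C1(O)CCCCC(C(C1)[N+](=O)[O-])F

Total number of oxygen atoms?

5

The symbol for oxygen appears 5 times in the SMILES.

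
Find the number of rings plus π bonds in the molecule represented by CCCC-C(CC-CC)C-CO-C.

Molecular formula from the SMILES: C12H26O.
DoU = (2C + 2 + N − H − X)/2 = (2·12 + 2 + 0 − 26 − 0)/2 = 0/2 = 0.
(Structurally: 0 ring(s) + 0 π bond(s) = 0.)

0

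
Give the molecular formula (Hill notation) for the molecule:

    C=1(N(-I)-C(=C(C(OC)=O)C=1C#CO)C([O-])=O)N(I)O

C9H5I2N2O6-

Heavy atoms from the SMILES: 9 C, 2 I, 2 N, 6 O.
Implicit hydrogens by atom environment:
  4 × C (aromatic): no H
  4 × C: no H
  3 × O: no H
  2 × I: no H
  2 × O: 1 H each → 2
  1 × C: 3 H
  1 × N (aromatic): no H
  1 × N: no H
  1 × O (charge -1): no H
  Total hydrogens = 5.
Net charge -1.
Molecular formula: C9H5I2N2O6-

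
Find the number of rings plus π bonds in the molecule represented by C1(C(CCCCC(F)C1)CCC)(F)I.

Molecular formula from the SMILES: C11H19F2I.
DoU = (2C + 2 + N − H − X)/2 = (2·11 + 2 + 0 − 19 − 3)/2 = 2/2 = 1.
(Structurally: 1 ring(s) + 0 π bond(s) = 1.)

1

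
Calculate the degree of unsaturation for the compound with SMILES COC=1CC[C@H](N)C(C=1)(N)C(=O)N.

3

Molecular formula from the SMILES: C8H15N3O2.
DoU = (2C + 2 + N − H − X)/2 = (2·8 + 2 + 3 − 15 − 0)/2 = 6/2 = 3.
(Structurally: 1 ring(s) + 2 π bond(s) = 3.)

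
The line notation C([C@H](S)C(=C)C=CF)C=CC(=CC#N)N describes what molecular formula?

C11H13FN2S

Heavy atoms from the SMILES: 11 C, 1 F, 2 N, 1 S.
Implicit hydrogens by atom environment:
  6 × C: 1 H each → 6
  3 × C: no H
  2 × C: 2 H each → 4
  1 × F: no H
  1 × N: 2 H
  1 × N: no H
  1 × S: 1 H
  Total hydrogens = 13.
Molecular formula: C11H13FN2S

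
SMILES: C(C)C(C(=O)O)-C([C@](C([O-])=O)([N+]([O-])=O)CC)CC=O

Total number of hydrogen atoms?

16

Hydrogens are implicit in SMILES; fill each atom to its normal valence:
  4 × O: no H
  3 × C: 2 H each → 6
  3 × C: 1 H each → 3
  3 × C: no H
  2 × C: 3 H each → 6
  2 × O (charge -1): no H
  1 × N (charge +1): no H
  1 × O: 1 H
  Total hydrogens = 16.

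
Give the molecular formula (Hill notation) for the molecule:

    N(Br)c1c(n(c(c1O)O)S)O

Heavy atoms from the SMILES: 1 Br, 4 C, 2 N, 3 O, 1 S.
Implicit hydrogens by atom environment:
  4 × C (aromatic): no H
  3 × O: 1 H each → 3
  1 × Br: no H
  1 × N: 1 H
  1 × N (aromatic): no H
  1 × S: 1 H
  Total hydrogens = 5.
Molecular formula: C4H5BrN2O3S

C4H5BrN2O3S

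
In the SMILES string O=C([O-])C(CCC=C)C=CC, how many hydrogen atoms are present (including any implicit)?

13

Hydrogens are implicit in SMILES; fill each atom to its normal valence:
  4 × C: 1 H each → 4
  3 × C: 2 H each → 6
  1 × C: 3 H
  1 × C: no H
  1 × O: no H
  1 × O (charge -1): no H
  Total hydrogens = 13.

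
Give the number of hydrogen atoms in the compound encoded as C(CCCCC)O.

14

Hydrogens are implicit in SMILES; fill each atom to its normal valence:
  5 × C: 2 H each → 10
  1 × C: 3 H
  1 × O: 1 H
  Total hydrogens = 14.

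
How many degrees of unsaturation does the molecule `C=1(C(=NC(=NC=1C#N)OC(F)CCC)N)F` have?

6

Molecular formula from the SMILES: C9H10F2N4O.
DoU = (2C + 2 + N − H − X)/2 = (2·9 + 2 + 4 − 10 − 2)/2 = 12/2 = 6.
(Structurally: 1 ring(s) + 5 π bond(s) = 6.)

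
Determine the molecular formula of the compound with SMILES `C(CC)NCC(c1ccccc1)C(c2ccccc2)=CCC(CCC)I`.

C24H32IN

Heavy atoms from the SMILES: 24 C, 1 I, 1 N.
Implicit hydrogens by atom environment:
  10 × C (aromatic): 1 H each → 10
  6 × C: 2 H each → 12
  3 × C: 1 H each → 3
  2 × C: 3 H each → 6
  2 × C (aromatic): no H
  1 × C: no H
  1 × I: no H
  1 × N: 1 H
  Total hydrogens = 32.
Molecular formula: C24H32IN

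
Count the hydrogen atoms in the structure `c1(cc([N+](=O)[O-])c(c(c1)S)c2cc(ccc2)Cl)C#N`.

Hydrogens are implicit in SMILES; fill each atom to its normal valence:
  6 × C (aromatic): 1 H each → 6
  6 × C (aromatic): no H
  1 × C: no H
  1 × Cl: no H
  1 × N (charge +1): no H
  1 × N: no H
  1 × O: no H
  1 × O (charge -1): no H
  1 × S: 1 H
  Total hydrogens = 7.

7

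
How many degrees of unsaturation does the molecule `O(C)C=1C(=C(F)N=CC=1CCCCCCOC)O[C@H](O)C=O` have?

5

Molecular formula from the SMILES: C15H22FNO5.
DoU = (2C + 2 + N − H − X)/2 = (2·15 + 2 + 1 − 22 − 1)/2 = 10/2 = 5.
(Structurally: 1 ring(s) + 4 π bond(s) = 5.)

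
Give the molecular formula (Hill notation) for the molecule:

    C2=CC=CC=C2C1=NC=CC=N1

Heavy atoms from the SMILES: 10 C, 2 N.
Implicit hydrogens by atom environment:
  8 × C (aromatic): 1 H each → 8
  2 × C (aromatic): no H
  2 × N (aromatic): no H
  Total hydrogens = 8.
Molecular formula: C10H8N2

C10H8N2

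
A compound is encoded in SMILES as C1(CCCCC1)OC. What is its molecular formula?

Heavy atoms from the SMILES: 7 C, 1 O.
Implicit hydrogens by atom environment:
  5 × C: 2 H each → 10
  1 × C: 3 H
  1 × C: 1 H
  1 × O: no H
  Total hydrogens = 14.
Molecular formula: C7H14O

C7H14O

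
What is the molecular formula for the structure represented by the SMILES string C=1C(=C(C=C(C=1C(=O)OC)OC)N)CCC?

C12H17NO3

Heavy atoms from the SMILES: 12 C, 1 N, 3 O.
Implicit hydrogens by atom environment:
  4 × C (aromatic): no H
  3 × C: 3 H each → 9
  3 × O: no H
  2 × C: 2 H each → 4
  2 × C (aromatic): 1 H each → 2
  1 × C: no H
  1 × N: 2 H
  Total hydrogens = 17.
Molecular formula: C12H17NO3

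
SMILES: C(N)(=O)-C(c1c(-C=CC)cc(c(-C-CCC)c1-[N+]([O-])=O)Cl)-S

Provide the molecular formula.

C15H19ClN2O3S

Heavy atoms from the SMILES: 15 C, 1 Cl, 2 N, 3 O, 1 S.
Implicit hydrogens by atom environment:
  5 × C (aromatic): no H
  3 × C: 2 H each → 6
  3 × C: 1 H each → 3
  2 × C: 3 H each → 6
  2 × O: no H
  1 × C (aromatic): 1 H
  1 × C: no H
  1 × Cl: no H
  1 × N: 2 H
  1 × N (charge +1): no H
  1 × O (charge -1): no H
  1 × S: 1 H
  Total hydrogens = 19.
Molecular formula: C15H19ClN2O3S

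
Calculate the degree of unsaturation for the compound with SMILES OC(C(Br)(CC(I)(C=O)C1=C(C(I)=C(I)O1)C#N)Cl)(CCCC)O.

6

Molecular formula from the SMILES: C14H14BrClI3NO4.
DoU = (2C + 2 + N − H − X)/2 = (2·14 + 2 + 1 − 14 − 5)/2 = 12/2 = 6.
(Structurally: 1 ring(s) + 5 π bond(s) = 6.)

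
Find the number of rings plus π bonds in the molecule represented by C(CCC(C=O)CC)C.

Molecular formula from the SMILES: C8H16O.
DoU = (2C + 2 + N − H − X)/2 = (2·8 + 2 + 0 − 16 − 0)/2 = 2/2 = 1.
(Structurally: 0 ring(s) + 1 π bond(s) = 1.)

1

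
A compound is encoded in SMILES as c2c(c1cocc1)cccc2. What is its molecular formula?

Heavy atoms from the SMILES: 10 C, 1 O.
Implicit hydrogens by atom environment:
  8 × C (aromatic): 1 H each → 8
  2 × C (aromatic): no H
  1 × O (aromatic): no H
  Total hydrogens = 8.
Molecular formula: C10H8O

C10H8O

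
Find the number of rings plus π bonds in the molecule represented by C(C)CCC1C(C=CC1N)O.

Molecular formula from the SMILES: C9H17NO.
DoU = (2C + 2 + N − H − X)/2 = (2·9 + 2 + 1 − 17 − 0)/2 = 4/2 = 2.
(Structurally: 1 ring(s) + 1 π bond(s) = 2.)

2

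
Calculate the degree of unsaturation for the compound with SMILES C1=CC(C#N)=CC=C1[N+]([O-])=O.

7

Molecular formula from the SMILES: C7H4N2O2.
DoU = (2C + 2 + N − H − X)/2 = (2·7 + 2 + 2 − 4 − 0)/2 = 14/2 = 7.
(Structurally: 1 ring(s) + 6 π bond(s) = 7.)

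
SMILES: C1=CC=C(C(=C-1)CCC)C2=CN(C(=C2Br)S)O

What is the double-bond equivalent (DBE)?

7

Molecular formula from the SMILES: C13H14BrNOS.
DoU = (2C + 2 + N − H − X)/2 = (2·13 + 2 + 1 − 14 − 1)/2 = 14/2 = 7.
(Structurally: 2 ring(s) + 5 π bond(s) = 7.)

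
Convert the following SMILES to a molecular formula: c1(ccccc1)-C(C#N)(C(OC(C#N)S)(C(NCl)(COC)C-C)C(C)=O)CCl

C19H23Cl2N3O3S

Heavy atoms from the SMILES: 19 C, 2 Cl, 3 N, 3 O, 1 S.
Implicit hydrogens by atom environment:
  6 × C: no H
  5 × C (aromatic): 1 H each → 5
  3 × C: 3 H each → 9
  3 × C: 2 H each → 6
  3 × O: no H
  2 × Cl: no H
  2 × N: no H
  1 × C: 1 H
  1 × C (aromatic): no H
  1 × N: 1 H
  1 × S: 1 H
  Total hydrogens = 23.
Molecular formula: C19H23Cl2N3O3S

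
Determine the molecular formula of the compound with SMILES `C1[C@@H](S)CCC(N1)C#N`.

Heavy atoms from the SMILES: 6 C, 2 N, 1 S.
Implicit hydrogens by atom environment:
  3 × C: 2 H each → 6
  2 × C: 1 H each → 2
  1 × C: no H
  1 × N: 1 H
  1 × N: no H
  1 × S: 1 H
  Total hydrogens = 10.
Molecular formula: C6H10N2S

C6H10N2S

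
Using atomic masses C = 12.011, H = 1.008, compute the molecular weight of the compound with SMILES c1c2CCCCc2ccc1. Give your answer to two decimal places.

Molecular formula: C10H12.
M = 10×12.011 + 12×1.008 = 132.21 g/mol.

132.21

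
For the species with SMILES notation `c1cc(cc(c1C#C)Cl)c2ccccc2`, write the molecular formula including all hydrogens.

Heavy atoms from the SMILES: 14 C, 1 Cl.
Implicit hydrogens by atom environment:
  8 × C (aromatic): 1 H each → 8
  4 × C (aromatic): no H
  1 × C: 1 H
  1 × C: no H
  1 × Cl: no H
  Total hydrogens = 9.
Molecular formula: C14H9Cl

C14H9Cl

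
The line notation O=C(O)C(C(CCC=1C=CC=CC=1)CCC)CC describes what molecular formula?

Heavy atoms from the SMILES: 16 C, 2 O.
Implicit hydrogens by atom environment:
  5 × C: 2 H each → 10
  5 × C (aromatic): 1 H each → 5
  2 × C: 3 H each → 6
  2 × C: 1 H each → 2
  1 × C: no H
  1 × C (aromatic): no H
  1 × O: 1 H
  1 × O: no H
  Total hydrogens = 24.
Molecular formula: C16H24O2

C16H24O2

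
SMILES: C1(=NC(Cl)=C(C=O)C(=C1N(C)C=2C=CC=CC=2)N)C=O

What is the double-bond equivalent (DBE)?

10

Molecular formula from the SMILES: C14H12ClN3O2.
DoU = (2C + 2 + N − H − X)/2 = (2·14 + 2 + 3 − 12 − 1)/2 = 20/2 = 10.
(Structurally: 2 ring(s) + 8 π bond(s) = 10.)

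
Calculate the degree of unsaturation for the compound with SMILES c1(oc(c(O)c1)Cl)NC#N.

5

Molecular formula from the SMILES: C5H3ClN2O2.
DoU = (2C + 2 + N − H − X)/2 = (2·5 + 2 + 2 − 3 − 1)/2 = 10/2 = 5.
(Structurally: 1 ring(s) + 4 π bond(s) = 5.)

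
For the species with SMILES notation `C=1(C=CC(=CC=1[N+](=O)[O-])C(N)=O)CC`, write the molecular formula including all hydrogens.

C9H10N2O3

Heavy atoms from the SMILES: 9 C, 2 N, 3 O.
Implicit hydrogens by atom environment:
  3 × C (aromatic): 1 H each → 3
  3 × C (aromatic): no H
  2 × O: no H
  1 × C: 3 H
  1 × C: 2 H
  1 × C: no H
  1 × N: 2 H
  1 × N (charge +1): no H
  1 × O (charge -1): no H
  Total hydrogens = 10.
Molecular formula: C9H10N2O3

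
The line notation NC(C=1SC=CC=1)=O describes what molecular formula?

Heavy atoms from the SMILES: 5 C, 1 N, 1 O, 1 S.
Implicit hydrogens by atom environment:
  3 × C (aromatic): 1 H each → 3
  1 × C (aromatic): no H
  1 × C: no H
  1 × N: 2 H
  1 × O: no H
  1 × S (aromatic): no H
  Total hydrogens = 5.
Molecular formula: C5H5NOS

C5H5NOS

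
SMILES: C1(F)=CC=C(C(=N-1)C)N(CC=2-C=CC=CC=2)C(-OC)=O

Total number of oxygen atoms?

2

The symbol for oxygen appears 2 times in the SMILES.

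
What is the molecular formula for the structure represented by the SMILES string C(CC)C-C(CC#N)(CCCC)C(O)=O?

Heavy atoms from the SMILES: 12 C, 1 N, 2 O.
Implicit hydrogens by atom environment:
  7 × C: 2 H each → 14
  3 × C: no H
  2 × C: 3 H each → 6
  1 × N: no H
  1 × O: 1 H
  1 × O: no H
  Total hydrogens = 21.
Molecular formula: C12H21NO2

C12H21NO2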